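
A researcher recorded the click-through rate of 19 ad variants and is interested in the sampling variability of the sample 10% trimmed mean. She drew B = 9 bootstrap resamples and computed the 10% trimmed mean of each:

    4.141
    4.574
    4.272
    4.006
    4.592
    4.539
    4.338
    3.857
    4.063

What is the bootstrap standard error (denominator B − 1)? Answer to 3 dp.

SE* = 0.268

Bootstrap SE is the standard deviation of the 9 replicate 10% trimmed means.
Mean of replicates: (4.141 + 4.574 + 4.272 + 4.006 + 4.592 + 4.539 + 4.338 + 3.857 + 4.063) / 9 = 38.3820 / 9 = 4.2647
Sum of squared deviations: (−0.1237)² + (+0.3093)² + (+0.0073)² + (−0.2587)² + (+0.3273)² + (+0.2743)² + (+0.0733)² + (−0.4077)² + (−0.2017)² = 0.5726
Variance = 0.5726 / 8 = 0.0716
SE* = √0.0716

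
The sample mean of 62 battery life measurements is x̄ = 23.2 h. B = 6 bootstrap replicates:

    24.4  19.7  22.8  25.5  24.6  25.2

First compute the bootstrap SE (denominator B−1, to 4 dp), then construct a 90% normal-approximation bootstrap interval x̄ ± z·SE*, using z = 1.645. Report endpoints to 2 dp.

(19.63, 26.77)

Mean of replicates = 23.7000; sum of squared deviations = 23.6000; SE* = √(23.6000/5) = 2.1726
Margin = 1.645 × 2.1726 = 3.574
Interval: 23.2 ± 3.574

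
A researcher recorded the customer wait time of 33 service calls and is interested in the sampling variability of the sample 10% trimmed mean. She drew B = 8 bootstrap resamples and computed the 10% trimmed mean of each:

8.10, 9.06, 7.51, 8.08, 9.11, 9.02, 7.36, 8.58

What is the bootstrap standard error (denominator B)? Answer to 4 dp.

Bootstrap SE is the standard deviation of the 8 replicate 10% trimmed means.
Mean of replicates: (8.10 + 9.06 + 7.51 + 8.08 + 9.11 + 9.02 + 7.36 + 8.58) / 8 = 66.82000 / 8 = 8.35250
Sum of squared deviations: (−0.25250)² + (+0.70750)² + (−0.84250)² + (−0.27250)² + (+0.75750)² + (+0.66750)² + (−0.99250)² + (+0.22750)² = 3.40455
Variance = 3.40455 / 8 = 0.42557
SE* = √0.42557

SE* = 0.6524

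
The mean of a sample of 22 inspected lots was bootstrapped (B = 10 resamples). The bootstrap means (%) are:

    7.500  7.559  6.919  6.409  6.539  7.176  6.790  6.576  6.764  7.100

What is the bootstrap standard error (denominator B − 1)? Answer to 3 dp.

SE* = 0.395

Bootstrap SE is the standard deviation of the 10 replicate means.
Mean of replicates: (7.500 + 7.559 + 6.919 + 6.409 + 6.539 + 7.176 + 6.790 + 6.576 + 6.764 + 7.100) / 10 = 69.3320 / 10 = 6.9332
Sum of squared deviations: (+0.5668)² + (+0.6258)² + (−0.0142)² + (−0.5242)² + (−0.3942)² + (+0.2428)² + (−0.1432)² + (−0.3572)² + (−0.1692)² + (+0.1668)² = 1.4068
Variance = 1.4068 / 9 = 0.1563
SE* = √0.1563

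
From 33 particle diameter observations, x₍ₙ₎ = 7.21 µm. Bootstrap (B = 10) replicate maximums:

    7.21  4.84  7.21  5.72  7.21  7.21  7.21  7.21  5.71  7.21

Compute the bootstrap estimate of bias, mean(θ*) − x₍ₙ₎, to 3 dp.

mean(θ*) = (7.21 + 4.84 + 7.21 + 5.72 + 7.21 + 7.21 + 7.21 + 7.21 + 5.71 + 7.21) / 10 = 6.6740
bias = 6.6740 − 7.21

bias = −0.536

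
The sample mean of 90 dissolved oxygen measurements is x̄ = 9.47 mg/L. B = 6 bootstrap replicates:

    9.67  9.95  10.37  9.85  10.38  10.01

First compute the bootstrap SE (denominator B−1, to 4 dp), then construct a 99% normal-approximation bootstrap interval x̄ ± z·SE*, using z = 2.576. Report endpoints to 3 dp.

Mean of replicates = 10.0383; sum of squared deviations = 0.4065; SE* = √(0.4065/5) = 0.2851
Margin = 2.576 × 0.2851 = 0.7344
Interval: 9.47 ± 0.7344

(8.736, 10.204)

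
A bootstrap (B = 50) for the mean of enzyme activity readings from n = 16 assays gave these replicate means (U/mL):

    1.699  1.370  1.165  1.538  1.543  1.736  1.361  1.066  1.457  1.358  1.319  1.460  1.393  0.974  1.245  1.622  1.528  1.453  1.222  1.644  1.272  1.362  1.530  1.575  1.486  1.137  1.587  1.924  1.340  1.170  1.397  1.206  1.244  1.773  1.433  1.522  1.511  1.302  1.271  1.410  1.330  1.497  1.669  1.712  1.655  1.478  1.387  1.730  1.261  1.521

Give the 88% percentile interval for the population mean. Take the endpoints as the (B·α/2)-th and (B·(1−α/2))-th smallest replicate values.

(1.137, 1.730)

Sorted replicates: 0.974, 1.066, 1.137, 1.165, 1.170, 1.206, 1.222, 1.244, 1.245, 1.261, 1.271, 1.272, 1.302, 1.319, 1.330, 1.340, 1.358, 1.361, 1.362, 1.370, 1.387, 1.393, 1.397, 1.410, 1.433, 1.453, 1.457, 1.460, 1.478, 1.486, 1.497, 1.511, 1.521, 1.522, 1.528, 1.530, 1.538, 1.543, 1.575, 1.587, 1.622, 1.644, 1.655, 1.669, 1.699, 1.712, 1.730, 1.736, 1.773, 1.924
α = 0.12; lower rank = 50 × 0.060 = 3; upper rank = 50 × 0.940 = 47.
The 3rd smallest replicate is 1.137; the 47th is 1.730.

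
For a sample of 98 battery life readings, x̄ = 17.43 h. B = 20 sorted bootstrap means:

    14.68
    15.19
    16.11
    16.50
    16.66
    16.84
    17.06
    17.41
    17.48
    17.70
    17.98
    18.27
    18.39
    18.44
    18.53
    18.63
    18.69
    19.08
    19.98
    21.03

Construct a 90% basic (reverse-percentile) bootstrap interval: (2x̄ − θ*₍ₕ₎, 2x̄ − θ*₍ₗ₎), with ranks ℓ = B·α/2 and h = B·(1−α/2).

Percentile endpoints at ranks 1 and 19: θ*₍1₎ = 14.68, θ*₍19₎ = 19.98.
Basic interval reflects these around x̄:
  lower = 2 × 17.43 − 19.98 = 14.88
  upper = 2 × 17.43 − 14.68 = 20.18

(14.88, 20.18)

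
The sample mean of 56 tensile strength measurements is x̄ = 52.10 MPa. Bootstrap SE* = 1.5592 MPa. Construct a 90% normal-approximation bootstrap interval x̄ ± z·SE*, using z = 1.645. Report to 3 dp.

(49.535, 54.665)

Margin = 1.645 × 1.5592 = 2.5649
Interval: 52.10 ± 2.5649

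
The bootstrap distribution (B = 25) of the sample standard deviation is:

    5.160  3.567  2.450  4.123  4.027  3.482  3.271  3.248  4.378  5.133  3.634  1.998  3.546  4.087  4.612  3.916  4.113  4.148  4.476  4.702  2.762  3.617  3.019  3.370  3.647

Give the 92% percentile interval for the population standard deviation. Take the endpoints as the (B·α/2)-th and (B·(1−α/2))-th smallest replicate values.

(1.998, 5.133)

Sorted replicates: 1.998, 2.450, 2.762, 3.019, 3.248, 3.271, 3.370, 3.482, 3.546, 3.567, 3.617, 3.634, 3.647, 3.916, 4.027, 4.087, 4.113, 4.123, 4.148, 4.378, 4.476, 4.612, 4.702, 5.133, 5.160
α = 0.08; lower rank = 25 × 0.040 = 1; upper rank = 25 × 0.960 = 24.
The 1st smallest replicate is 1.998; the 24th is 5.133.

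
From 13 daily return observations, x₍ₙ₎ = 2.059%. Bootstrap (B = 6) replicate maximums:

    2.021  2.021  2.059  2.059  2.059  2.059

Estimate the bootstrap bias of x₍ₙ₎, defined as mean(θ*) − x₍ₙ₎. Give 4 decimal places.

bias = −0.0127

mean(θ*) = (2.021 + 2.021 + 2.059 + 2.059 + 2.059 + 2.059) / 6 = 2.04633
bias = 2.04633 − 2.059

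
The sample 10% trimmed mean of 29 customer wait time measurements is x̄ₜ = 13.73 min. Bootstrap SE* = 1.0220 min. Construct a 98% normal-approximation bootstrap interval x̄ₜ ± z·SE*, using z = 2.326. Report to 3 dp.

Margin = 2.326 × 1.0220 = 2.3772
Interval: 13.73 ± 2.3772

(11.353, 16.107)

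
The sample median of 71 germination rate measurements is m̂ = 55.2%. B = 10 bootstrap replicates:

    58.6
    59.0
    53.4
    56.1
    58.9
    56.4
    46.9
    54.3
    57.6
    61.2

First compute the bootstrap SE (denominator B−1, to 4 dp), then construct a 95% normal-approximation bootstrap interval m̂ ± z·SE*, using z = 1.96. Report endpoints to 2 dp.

(47.31, 63.09)

Mean of replicates = 56.2400; sum of squared deviations = 145.8240; SE* = √(145.8240/9) = 4.0253
Margin = 1.96 × 4.0253 = 7.890
Interval: 55.2 ± 7.890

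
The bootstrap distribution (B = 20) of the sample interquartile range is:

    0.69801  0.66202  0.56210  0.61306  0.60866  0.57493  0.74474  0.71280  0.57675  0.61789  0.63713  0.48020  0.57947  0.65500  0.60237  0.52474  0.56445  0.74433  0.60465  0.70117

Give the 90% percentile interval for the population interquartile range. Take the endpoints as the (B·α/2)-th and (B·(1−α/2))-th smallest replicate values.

Sorted replicates: 0.48020, 0.52474, 0.56210, 0.56445, 0.57493, 0.57675, 0.57947, 0.60237, 0.60465, 0.60866, 0.61306, 0.61789, 0.63713, 0.65500, 0.66202, 0.69801, 0.70117, 0.71280, 0.74433, 0.74474
α = 0.10; lower rank = 20 × 0.050 = 1; upper rank = 20 × 0.950 = 19.
The 1st smallest replicate is 0.48020; the 19th is 0.74433.

(0.48020, 0.74433)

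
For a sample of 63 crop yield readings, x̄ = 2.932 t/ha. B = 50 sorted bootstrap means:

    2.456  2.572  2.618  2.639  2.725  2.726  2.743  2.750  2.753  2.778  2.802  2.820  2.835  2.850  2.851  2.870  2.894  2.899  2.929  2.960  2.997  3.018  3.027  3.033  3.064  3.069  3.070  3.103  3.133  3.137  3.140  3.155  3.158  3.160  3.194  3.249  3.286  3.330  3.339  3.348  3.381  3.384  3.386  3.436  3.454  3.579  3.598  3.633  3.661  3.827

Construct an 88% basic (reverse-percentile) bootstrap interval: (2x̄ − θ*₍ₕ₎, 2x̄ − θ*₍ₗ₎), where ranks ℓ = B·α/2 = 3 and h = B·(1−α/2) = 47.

(2.266, 3.246)

Percentile endpoints at ranks 3 and 47: θ*₍3₎ = 2.618, θ*₍47₎ = 3.598.
Basic interval reflects these around x̄:
  lower = 2 × 2.932 − 3.598 = 2.266
  upper = 2 × 2.932 − 2.618 = 3.246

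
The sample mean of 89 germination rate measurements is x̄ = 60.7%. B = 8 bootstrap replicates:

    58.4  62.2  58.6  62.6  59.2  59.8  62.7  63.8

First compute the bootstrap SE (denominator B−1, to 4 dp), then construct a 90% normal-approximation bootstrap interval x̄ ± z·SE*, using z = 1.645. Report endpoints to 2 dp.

(57.19, 64.21)

Mean of replicates = 60.9125; sum of squared deviations = 31.8688; SE* = √(31.8688/7) = 2.1337
Margin = 1.645 × 2.1337 = 3.510
Interval: 60.7 ± 3.510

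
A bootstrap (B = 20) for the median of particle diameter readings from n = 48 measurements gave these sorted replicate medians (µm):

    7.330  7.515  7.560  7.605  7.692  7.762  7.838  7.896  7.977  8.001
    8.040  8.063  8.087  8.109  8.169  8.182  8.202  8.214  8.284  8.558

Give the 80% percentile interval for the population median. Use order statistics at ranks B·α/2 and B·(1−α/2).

α = 0.20; lower rank = 20 × 0.100 = 2; upper rank = 20 × 0.900 = 18.
The 2nd smallest replicate is 7.515; the 18th is 8.214.

(7.515, 8.214)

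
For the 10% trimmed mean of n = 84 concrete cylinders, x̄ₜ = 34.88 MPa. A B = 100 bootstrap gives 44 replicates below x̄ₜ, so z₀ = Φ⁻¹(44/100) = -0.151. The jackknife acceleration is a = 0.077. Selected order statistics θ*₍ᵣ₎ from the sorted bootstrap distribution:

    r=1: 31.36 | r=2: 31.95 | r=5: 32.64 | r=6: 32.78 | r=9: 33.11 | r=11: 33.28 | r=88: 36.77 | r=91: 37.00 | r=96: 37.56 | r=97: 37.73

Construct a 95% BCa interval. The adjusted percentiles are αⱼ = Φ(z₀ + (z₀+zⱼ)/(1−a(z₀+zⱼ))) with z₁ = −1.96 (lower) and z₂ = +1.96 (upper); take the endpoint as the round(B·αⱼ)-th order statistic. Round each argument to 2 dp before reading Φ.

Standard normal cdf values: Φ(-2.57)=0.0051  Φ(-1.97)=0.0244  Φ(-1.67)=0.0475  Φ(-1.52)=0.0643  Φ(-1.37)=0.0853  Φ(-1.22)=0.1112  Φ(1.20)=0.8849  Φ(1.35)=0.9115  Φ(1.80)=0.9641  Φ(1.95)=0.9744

(31.95, 37.73)

Lower: z₀ + z₁ = -0.151 + (-1.960) = -2.111; 1 − a(z₀+z₁) = 1 − (0.077)(-2.111) = 1.1625; argument = -0.151 + (-2.111)/1.1625 = -1.9668 → -1.97.
α₁ = Φ(-1.97) = 0.0244; rank = round(100 × 0.0244) = 2; θ*₍2₎ = 31.95.
Upper: z₀ + z₂ = 1.809; 1 − a(z₀+z₂) = 0.8607; argument = 1.9508 → 1.95; α₂ = 0.9744; rank = 97; θ*₍97₎ = 37.73.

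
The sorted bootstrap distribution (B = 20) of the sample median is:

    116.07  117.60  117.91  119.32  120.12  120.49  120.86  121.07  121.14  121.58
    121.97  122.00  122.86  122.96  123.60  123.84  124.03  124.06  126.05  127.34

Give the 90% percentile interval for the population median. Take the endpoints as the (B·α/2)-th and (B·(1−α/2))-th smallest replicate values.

α = 0.10; lower rank = 20 × 0.050 = 1; upper rank = 20 × 0.950 = 19.
The 1st smallest replicate is 116.07; the 19th is 126.05.

(116.07, 126.05)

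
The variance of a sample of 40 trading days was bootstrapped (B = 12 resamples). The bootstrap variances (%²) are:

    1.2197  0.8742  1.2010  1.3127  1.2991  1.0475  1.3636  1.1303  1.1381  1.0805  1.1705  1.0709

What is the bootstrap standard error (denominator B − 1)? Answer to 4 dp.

Bootstrap SE is the standard deviation of the 12 replicate variances.
Mean of replicates: (1.2197 + 0.8742 + 1.2010 + 1.3127 + 1.2991 + 1.0475 + 1.3636 + 1.1303 + 1.1381 + 1.0805 + 1.1705 + 1.0709) / 12 = 13.90810 / 12 = 1.15901
Sum of squared deviations: (+0.06069)² + (−0.28481)² + (+0.04199)² + (+0.15369)² + (+0.14009)² + (−0.11151)² + (+0.20459)² + (−0.02871)² + (−0.02091)² + (−0.07851)² + (+0.01149)² + (−0.08811)² = 0.19942
Variance = 0.19942 / 11 = 0.01813
SE* = √0.01813

SE* = 0.1346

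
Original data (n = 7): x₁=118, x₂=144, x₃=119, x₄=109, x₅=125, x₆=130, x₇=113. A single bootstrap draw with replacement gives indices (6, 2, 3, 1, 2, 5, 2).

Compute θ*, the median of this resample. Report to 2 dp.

Resample values: 130, 144, 119, 118, 144, 125, 144.
Sorted: 118, 119, 125, 130, 144, 144, 144
Median = middle value = 130.00

θ* = 130.00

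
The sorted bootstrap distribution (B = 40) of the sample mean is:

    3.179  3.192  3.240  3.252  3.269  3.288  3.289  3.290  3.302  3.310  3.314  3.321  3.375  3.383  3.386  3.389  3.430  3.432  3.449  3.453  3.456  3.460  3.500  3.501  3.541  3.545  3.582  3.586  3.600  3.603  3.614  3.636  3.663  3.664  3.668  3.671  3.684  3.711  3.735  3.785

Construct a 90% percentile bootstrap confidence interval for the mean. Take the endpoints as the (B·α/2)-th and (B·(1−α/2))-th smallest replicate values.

(3.192, 3.711)

α = 0.10; lower rank = 40 × 0.050 = 2; upper rank = 40 × 0.950 = 38.
The 2nd smallest replicate is 3.192; the 38th is 3.711.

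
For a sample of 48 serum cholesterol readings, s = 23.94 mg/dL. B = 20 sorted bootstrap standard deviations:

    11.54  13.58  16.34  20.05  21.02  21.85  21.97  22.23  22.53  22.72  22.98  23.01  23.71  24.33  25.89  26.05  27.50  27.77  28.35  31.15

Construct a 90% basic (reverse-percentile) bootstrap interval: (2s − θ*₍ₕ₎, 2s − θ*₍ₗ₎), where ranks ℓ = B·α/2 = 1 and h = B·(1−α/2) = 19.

Percentile endpoints at ranks 1 and 19: θ*₍1₎ = 11.54, θ*₍19₎ = 28.35.
Basic interval reflects these around s:
  lower = 2 × 23.94 − 28.35 = 19.53
  upper = 2 × 23.94 − 11.54 = 36.34

(19.53, 36.34)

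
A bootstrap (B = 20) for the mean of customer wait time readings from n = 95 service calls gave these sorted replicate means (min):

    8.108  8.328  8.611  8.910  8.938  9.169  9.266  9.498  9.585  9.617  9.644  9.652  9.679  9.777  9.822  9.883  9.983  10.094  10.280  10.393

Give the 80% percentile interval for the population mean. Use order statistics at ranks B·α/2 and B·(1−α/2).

α = 0.20; lower rank = 20 × 0.100 = 2; upper rank = 20 × 0.900 = 18.
The 2nd smallest replicate is 8.328; the 18th is 10.094.

(8.328, 10.094)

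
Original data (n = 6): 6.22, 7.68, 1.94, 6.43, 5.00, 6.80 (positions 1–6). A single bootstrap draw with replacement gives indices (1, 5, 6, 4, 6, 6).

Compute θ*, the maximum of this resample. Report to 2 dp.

θ* = 6.80

Resample values: 6.22, 5.00, 6.80, 6.43, 6.80, 6.80.
Maximum = 6.80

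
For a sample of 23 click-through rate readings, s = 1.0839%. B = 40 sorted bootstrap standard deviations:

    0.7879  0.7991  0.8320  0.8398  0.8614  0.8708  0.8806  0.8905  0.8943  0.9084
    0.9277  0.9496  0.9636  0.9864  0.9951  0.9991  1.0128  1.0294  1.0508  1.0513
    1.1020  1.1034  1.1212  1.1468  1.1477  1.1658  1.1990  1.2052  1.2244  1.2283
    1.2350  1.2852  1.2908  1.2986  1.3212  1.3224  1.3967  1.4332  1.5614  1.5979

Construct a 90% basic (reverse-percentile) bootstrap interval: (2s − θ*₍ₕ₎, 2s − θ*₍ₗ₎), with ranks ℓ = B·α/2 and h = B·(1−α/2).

Percentile endpoints at ranks 2 and 38: θ*₍2₎ = 0.7991, θ*₍38₎ = 1.4332.
Basic interval reflects these around s:
  lower = 2 × 1.0839 − 1.4332 = 0.7346
  upper = 2 × 1.0839 − 0.7991 = 1.3687

(0.7346, 1.3687)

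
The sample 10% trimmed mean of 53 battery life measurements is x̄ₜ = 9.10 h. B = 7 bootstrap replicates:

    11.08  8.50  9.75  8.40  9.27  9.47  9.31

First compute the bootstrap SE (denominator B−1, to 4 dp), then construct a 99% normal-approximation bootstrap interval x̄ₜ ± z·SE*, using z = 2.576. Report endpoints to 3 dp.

(6.800, 11.400)

Mean of replicates = 9.3971; sum of squared deviations = 4.7847; SE* = √(4.7847/6) = 0.8930
Margin = 2.576 × 0.8930 = 2.3004
Interval: 9.10 ± 2.3004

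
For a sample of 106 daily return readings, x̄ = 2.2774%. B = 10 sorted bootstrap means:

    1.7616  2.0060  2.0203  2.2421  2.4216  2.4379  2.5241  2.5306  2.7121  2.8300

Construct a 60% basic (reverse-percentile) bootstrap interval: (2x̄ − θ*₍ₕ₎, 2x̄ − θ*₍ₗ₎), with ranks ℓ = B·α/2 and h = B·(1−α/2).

Percentile endpoints at ranks 2 and 8: θ*₍2₎ = 2.0060, θ*₍8₎ = 2.5306.
Basic interval reflects these around x̄:
  lower = 2 × 2.2774 − 2.5306 = 2.0242
  upper = 2 × 2.2774 − 2.0060 = 2.5488

(2.0242, 2.5488)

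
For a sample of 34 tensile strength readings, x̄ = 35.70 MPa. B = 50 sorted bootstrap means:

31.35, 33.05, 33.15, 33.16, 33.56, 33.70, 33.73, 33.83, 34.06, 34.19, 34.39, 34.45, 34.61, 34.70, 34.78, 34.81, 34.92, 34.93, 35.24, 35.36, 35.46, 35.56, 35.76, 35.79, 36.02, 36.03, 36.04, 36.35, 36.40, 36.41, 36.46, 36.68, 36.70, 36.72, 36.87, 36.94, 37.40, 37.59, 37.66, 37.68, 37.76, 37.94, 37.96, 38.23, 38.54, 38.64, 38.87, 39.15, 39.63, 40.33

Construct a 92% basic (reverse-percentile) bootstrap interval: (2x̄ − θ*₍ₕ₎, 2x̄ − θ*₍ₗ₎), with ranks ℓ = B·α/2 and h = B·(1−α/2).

Percentile endpoints at ranks 2 and 48: θ*₍2₎ = 33.05, θ*₍48₎ = 39.15.
Basic interval reflects these around x̄:
  lower = 2 × 35.70 − 39.15 = 32.25
  upper = 2 × 35.70 − 33.05 = 38.35

(32.25, 38.35)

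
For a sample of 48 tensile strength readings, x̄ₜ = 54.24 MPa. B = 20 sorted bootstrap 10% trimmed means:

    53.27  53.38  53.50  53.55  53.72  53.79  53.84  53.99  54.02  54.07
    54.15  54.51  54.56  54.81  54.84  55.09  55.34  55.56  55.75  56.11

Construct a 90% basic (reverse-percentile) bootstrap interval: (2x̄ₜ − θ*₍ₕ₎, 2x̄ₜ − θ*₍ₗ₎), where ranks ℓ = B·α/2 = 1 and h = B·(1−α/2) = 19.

(52.73, 55.21)

Percentile endpoints at ranks 1 and 19: θ*₍1₎ = 53.27, θ*₍19₎ = 55.75.
Basic interval reflects these around x̄ₜ:
  lower = 2 × 54.24 − 55.75 = 52.73
  upper = 2 × 54.24 − 53.27 = 55.21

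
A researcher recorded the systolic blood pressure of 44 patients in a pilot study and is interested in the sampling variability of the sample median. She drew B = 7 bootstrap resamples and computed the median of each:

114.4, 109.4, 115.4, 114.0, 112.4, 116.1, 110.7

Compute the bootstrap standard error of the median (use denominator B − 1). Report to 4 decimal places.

SE* = 2.4718

Bootstrap SE is the standard deviation of the 7 replicate medians.
Mean of replicates: (114.4 + 109.4 + 115.4 + 114.0 + 112.4 + 116.1 + 110.7) / 7 = 792.40000 / 7 = 113.20000
Sum of squared deviations: (+1.20000)² + (−3.80000)² + (+2.20000)² + (+0.80000)² + (−0.80000)² + (+2.90000)² + (−2.50000)² = 36.66000
Variance = 36.66000 / 6 = 6.11000
SE* = √6.11000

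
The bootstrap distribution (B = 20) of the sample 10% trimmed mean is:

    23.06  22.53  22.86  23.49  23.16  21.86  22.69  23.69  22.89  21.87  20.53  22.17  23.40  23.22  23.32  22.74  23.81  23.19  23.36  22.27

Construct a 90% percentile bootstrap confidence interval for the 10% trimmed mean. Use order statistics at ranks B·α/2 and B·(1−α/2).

Sorted replicates: 20.53, 21.86, 21.87, 22.17, 22.27, 22.53, 22.69, 22.74, 22.86, 22.89, 23.06, 23.16, 23.19, 23.22, 23.32, 23.36, 23.40, 23.49, 23.69, 23.81
α = 0.10; lower rank = 20 × 0.050 = 1; upper rank = 20 × 0.950 = 19.
The 1st smallest replicate is 20.53; the 19th is 23.69.

(20.53, 23.69)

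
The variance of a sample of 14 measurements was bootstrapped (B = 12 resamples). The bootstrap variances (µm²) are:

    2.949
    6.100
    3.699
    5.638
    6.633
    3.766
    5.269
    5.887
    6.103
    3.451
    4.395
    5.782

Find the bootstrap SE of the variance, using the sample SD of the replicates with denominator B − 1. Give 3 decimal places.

Bootstrap SE is the standard deviation of the 12 replicate variances.
Mean of replicates: (2.949 + 6.100 + 3.699 + 5.638 + 6.633 + 3.766 + 5.269 + 5.887 + 6.103 + 3.451 + 4.395 + 5.782) / 12 = 59.6720 / 12 = 4.9727
Sum of squared deviations: (−2.0237)² + (+1.1273)² + (−1.2737)² + (+0.6653)² + (+1.6603)² + (−1.2067)² + (+0.2963)² + (+0.9143)² + (+1.1303)² + (−1.5217)² + (−0.5777)² + (+0.8093)² = 17.1494
Variance = 17.1494 / 11 = 1.5590
SE* = √1.5590

SE* = 1.249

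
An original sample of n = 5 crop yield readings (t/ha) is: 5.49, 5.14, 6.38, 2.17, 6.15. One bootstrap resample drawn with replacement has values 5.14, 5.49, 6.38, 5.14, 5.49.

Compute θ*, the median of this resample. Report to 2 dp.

Sorted: 5.14, 5.14, 5.49, 5.49, 6.38
Median = middle value = 5.49

θ* = 5.49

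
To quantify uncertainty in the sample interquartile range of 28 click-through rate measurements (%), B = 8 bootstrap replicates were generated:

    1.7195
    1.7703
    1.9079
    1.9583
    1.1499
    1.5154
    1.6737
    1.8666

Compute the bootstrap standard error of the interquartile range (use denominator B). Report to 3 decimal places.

Bootstrap SE is the standard deviation of the 8 replicate interquartile ranges.
Mean of replicates: (1.7195 + 1.7703 + 1.9079 + 1.9583 + 1.1499 + 1.5154 + 1.6737 + 1.8666) / 8 = 13.56160 / 8 = 1.69520
Sum of squared deviations: (+0.02430)² + (+0.07510)² + (+0.21270)² + (+0.26310)² + (−0.54530)² + (−0.17980)² + (−0.02150)² + (+0.17140)² = 0.48021
Variance = 0.48021 / 8 = 0.06003
SE* = √0.06003

SE* = 0.245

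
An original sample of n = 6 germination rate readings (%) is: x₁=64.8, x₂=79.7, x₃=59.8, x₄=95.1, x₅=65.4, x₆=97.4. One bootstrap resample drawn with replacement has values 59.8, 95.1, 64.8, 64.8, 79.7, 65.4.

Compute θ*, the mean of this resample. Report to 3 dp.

Mean = (59.8 + 95.1 + 64.8 + 64.8 + 79.7 + 65.4) / 6 = 429.60 / 6 = 71.600

θ* = 71.600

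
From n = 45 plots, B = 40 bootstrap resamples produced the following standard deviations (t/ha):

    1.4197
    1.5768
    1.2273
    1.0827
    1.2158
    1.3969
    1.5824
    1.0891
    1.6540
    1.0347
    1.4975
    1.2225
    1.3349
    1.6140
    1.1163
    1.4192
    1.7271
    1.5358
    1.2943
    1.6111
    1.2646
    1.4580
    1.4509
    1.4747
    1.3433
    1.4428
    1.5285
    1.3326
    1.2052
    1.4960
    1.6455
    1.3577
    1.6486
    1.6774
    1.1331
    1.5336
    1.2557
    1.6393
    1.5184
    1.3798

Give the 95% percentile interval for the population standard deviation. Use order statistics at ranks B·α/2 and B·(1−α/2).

(1.0347, 1.6774)

Sorted replicates: 1.0347, 1.0827, 1.0891, 1.1163, 1.1331, 1.2052, 1.2158, 1.2225, 1.2273, 1.2557, 1.2646, 1.2943, 1.3326, 1.3349, 1.3433, 1.3577, 1.3798, 1.3969, 1.4192, 1.4197, 1.4428, 1.4509, 1.4580, 1.4747, 1.4960, 1.4975, 1.5184, 1.5285, 1.5336, 1.5358, 1.5768, 1.5824, 1.6111, 1.6140, 1.6393, 1.6455, 1.6486, 1.6540, 1.6774, 1.7271
α = 0.05; lower rank = 40 × 0.025 = 1; upper rank = 40 × 0.975 = 39.
The 1st smallest replicate is 1.0347; the 39th is 1.6774.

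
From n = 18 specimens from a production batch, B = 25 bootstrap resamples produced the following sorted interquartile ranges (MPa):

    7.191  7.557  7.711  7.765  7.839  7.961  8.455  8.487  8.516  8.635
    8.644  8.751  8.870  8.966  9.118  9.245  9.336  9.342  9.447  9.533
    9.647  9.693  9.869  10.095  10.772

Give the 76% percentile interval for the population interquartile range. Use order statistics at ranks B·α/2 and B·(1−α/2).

α = 0.24; lower rank = 25 × 0.120 = 3; upper rank = 25 × 0.880 = 22.
The 3rd smallest replicate is 7.711; the 22nd is 9.693.

(7.711, 9.693)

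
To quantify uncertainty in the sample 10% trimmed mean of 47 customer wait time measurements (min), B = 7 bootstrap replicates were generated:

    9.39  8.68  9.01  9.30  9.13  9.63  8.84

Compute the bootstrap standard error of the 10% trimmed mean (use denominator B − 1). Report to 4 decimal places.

SE* = 0.3283

Bootstrap SE is the standard deviation of the 7 replicate 10% trimmed means.
Mean of replicates: (9.39 + 8.68 + 9.01 + 9.30 + 9.13 + 9.63 + 8.84) / 7 = 63.98000 / 7 = 9.14000
Sum of squared deviations: (+0.25000)² + (−0.46000)² + (−0.13000)² + (+0.16000)² + (−0.01000)² + (+0.49000)² + (−0.30000)² = 0.64680
Variance = 0.64680 / 6 = 0.10780
SE* = √0.10780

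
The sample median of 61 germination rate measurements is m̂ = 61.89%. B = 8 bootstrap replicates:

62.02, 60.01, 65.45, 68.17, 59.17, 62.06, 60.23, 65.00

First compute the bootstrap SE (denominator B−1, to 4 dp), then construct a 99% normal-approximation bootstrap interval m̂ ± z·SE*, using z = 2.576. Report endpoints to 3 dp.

(53.778, 70.002)

Mean of replicates = 62.7638; sum of squared deviations = 69.4108; SE* = √(69.4108/7) = 3.1489
Margin = 2.576 × 3.1489 = 8.1116
Interval: 61.89 ± 8.1116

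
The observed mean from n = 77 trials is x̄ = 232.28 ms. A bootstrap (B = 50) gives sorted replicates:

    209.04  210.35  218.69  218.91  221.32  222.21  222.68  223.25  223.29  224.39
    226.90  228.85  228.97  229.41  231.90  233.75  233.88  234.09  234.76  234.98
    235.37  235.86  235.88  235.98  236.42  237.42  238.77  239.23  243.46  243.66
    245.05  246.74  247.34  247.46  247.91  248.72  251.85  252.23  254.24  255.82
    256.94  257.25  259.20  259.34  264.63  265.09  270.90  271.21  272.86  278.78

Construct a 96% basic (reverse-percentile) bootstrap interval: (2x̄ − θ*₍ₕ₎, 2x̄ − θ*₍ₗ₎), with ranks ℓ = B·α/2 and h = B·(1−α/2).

Percentile endpoints at ranks 1 and 49: θ*₍1₎ = 209.04, θ*₍49₎ = 272.86.
Basic interval reflects these around x̄:
  lower = 2 × 232.28 − 272.86 = 191.70
  upper = 2 × 232.28 − 209.04 = 255.52

(191.70, 255.52)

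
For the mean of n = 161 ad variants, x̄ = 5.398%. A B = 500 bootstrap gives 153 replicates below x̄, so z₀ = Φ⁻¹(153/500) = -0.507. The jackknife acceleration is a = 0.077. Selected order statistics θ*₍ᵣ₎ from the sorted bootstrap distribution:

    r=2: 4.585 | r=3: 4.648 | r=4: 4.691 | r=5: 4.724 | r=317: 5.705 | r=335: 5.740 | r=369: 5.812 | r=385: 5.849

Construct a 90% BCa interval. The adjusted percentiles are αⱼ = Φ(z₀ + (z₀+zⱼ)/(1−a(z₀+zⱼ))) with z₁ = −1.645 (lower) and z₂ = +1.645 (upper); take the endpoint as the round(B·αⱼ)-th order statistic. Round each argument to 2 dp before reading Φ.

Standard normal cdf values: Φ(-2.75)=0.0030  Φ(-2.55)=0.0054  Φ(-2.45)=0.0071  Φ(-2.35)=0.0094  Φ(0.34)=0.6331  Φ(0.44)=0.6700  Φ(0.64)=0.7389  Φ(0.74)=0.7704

Lower: z₀ + z₁ = -0.507 + (-1.645) = -2.152; 1 − a(z₀+z₁) = 1 − (0.077)(-2.152) = 1.1657; argument = -0.507 + (-2.152)/1.1657 = -2.3531 → -2.35.
α₁ = Φ(-2.35) = 0.0094; rank = round(500 × 0.0094) = 5; θ*₍5₎ = 4.724.
Upper: z₀ + z₂ = 1.138; 1 − a(z₀+z₂) = 0.9124; argument = 0.7403 → 0.74; α₂ = 0.7704; rank = 385; θ*₍385₎ = 5.849.

(4.724, 5.849)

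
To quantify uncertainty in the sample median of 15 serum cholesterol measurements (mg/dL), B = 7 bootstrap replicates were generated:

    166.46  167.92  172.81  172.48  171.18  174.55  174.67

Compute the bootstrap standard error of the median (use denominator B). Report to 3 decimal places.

Bootstrap SE is the standard deviation of the 7 replicate medians.
Mean of replicates: (166.46 + 167.92 + 172.81 + 172.48 + 171.18 + 174.55 + 174.67) / 7 = 1200.0700 / 7 = 171.4386
Sum of squared deviations: (−4.9786)² + (−3.5186)² + (+1.3714)² + (+1.0414)² + (−0.2586)² + (+3.1114)² + (+3.2314)² = 60.3219
Variance = 60.3219 / 7 = 8.6174
SE* = √8.6174

SE* = 2.936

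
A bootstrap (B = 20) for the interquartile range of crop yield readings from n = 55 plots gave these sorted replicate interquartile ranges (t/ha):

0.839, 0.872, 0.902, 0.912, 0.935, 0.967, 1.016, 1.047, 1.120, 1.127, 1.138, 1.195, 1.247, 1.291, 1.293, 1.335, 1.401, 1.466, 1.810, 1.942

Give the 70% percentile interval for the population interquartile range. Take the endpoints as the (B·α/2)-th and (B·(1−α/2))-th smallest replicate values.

α = 0.30; lower rank = 20 × 0.150 = 3; upper rank = 20 × 0.850 = 17.
The 3rd smallest replicate is 0.902; the 17th is 1.401.

(0.902, 1.401)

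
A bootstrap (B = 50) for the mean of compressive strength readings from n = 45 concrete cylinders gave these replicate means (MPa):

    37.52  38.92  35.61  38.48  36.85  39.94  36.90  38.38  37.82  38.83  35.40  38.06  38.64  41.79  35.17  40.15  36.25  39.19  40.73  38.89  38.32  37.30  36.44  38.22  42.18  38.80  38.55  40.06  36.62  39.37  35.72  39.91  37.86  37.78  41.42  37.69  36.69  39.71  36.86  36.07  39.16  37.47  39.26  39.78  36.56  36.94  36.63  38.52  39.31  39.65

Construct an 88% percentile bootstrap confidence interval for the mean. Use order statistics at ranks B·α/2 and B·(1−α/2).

(35.61, 40.73)

Sorted replicates: 35.17, 35.40, 35.61, 35.72, 36.07, 36.25, 36.44, 36.56, 36.62, 36.63, 36.69, 36.85, 36.86, 36.90, 36.94, 37.30, 37.47, 37.52, 37.69, 37.78, 37.82, 37.86, 38.06, 38.22, 38.32, 38.38, 38.48, 38.52, 38.55, 38.64, 38.80, 38.83, 38.89, 38.92, 39.16, 39.19, 39.26, 39.31, 39.37, 39.65, 39.71, 39.78, 39.91, 39.94, 40.06, 40.15, 40.73, 41.42, 41.79, 42.18
α = 0.12; lower rank = 50 × 0.060 = 3; upper rank = 50 × 0.940 = 47.
The 3rd smallest replicate is 35.61; the 47th is 40.73.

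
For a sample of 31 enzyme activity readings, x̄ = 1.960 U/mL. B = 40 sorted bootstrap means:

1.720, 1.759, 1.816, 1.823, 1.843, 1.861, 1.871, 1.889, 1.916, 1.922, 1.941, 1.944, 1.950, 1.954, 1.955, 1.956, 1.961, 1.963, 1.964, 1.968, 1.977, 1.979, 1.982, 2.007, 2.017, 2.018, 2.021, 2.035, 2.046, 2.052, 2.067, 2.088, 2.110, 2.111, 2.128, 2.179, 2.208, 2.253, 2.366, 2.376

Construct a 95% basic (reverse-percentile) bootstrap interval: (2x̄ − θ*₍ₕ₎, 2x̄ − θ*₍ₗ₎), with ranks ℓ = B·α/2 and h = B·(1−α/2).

(1.554, 2.200)

Percentile endpoints at ranks 1 and 39: θ*₍1₎ = 1.720, θ*₍39₎ = 2.366.
Basic interval reflects these around x̄:
  lower = 2 × 1.960 − 2.366 = 1.554
  upper = 2 × 1.960 − 1.720 = 2.200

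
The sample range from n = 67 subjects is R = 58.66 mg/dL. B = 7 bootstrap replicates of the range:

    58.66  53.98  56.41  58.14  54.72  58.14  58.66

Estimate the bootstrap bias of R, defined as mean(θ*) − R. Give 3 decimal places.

bias = −1.701

mean(θ*) = (58.66 + 53.98 + 56.41 + 58.14 + 54.72 + 58.14 + 58.66) / 7 = 56.9586
bias = 56.9586 − 58.66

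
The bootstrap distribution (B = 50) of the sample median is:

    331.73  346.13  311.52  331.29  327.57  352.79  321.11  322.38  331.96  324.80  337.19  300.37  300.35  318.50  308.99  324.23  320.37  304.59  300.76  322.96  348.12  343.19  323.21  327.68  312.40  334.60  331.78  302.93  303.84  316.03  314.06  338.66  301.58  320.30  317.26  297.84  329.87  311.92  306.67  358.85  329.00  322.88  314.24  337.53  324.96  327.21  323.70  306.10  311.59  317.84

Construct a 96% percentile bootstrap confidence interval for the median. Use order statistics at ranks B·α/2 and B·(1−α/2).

Sorted replicates: 297.84, 300.35, 300.37, 300.76, 301.58, 302.93, 303.84, 304.59, 306.10, 306.67, 308.99, 311.52, 311.59, 311.92, 312.40, 314.06, 314.24, 316.03, 317.26, 317.84, 318.50, 320.30, 320.37, 321.11, 322.38, 322.88, 322.96, 323.21, 323.70, 324.23, 324.80, 324.96, 327.21, 327.57, 327.68, 329.00, 329.87, 331.29, 331.73, 331.78, 331.96, 334.60, 337.19, 337.53, 338.66, 343.19, 346.13, 348.12, 352.79, 358.85
α = 0.04; lower rank = 50 × 0.020 = 1; upper rank = 50 × 0.980 = 49.
The 1st smallest replicate is 297.84; the 49th is 352.79.

(297.84, 352.79)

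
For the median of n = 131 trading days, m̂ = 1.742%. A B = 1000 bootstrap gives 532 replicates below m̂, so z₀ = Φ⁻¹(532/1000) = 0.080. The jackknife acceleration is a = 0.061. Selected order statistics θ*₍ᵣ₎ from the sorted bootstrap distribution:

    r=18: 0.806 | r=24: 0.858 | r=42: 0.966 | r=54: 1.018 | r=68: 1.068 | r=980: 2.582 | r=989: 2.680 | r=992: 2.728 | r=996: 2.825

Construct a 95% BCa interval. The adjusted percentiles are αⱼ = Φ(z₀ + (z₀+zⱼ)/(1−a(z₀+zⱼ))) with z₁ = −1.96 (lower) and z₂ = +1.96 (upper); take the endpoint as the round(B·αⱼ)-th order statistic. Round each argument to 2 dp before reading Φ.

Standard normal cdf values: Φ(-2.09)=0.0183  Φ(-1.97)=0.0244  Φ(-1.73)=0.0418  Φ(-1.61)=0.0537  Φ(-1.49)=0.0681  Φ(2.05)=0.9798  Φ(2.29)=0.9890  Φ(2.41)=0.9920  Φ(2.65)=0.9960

(1.018, 2.728)

Lower: z₀ + z₁ = 0.080 + (-1.960) = -1.880; 1 − a(z₀+z₁) = 1 − (0.061)(-1.880) = 1.1147; argument = 0.080 + (-1.880)/1.1147 = -1.6066 → -1.61.
α₁ = Φ(-1.61) = 0.0537; rank = round(1000 × 0.0537) = 54; θ*₍54₎ = 1.018.
Upper: z₀ + z₂ = 2.040; 1 − a(z₀+z₂) = 0.8756; argument = 2.4099 → 2.41; α₂ = 0.9920; rank = 992; θ*₍992₎ = 2.728.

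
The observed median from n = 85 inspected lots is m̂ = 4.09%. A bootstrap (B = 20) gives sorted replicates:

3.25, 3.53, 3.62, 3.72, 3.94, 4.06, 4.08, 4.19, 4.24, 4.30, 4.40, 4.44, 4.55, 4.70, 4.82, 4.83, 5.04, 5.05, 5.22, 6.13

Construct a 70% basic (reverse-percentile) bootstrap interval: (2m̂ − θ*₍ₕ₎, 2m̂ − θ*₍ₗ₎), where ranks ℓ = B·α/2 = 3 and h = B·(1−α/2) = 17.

(3.14, 4.56)

Percentile endpoints at ranks 3 and 17: θ*₍3₎ = 3.62, θ*₍17₎ = 5.04.
Basic interval reflects these around m̂:
  lower = 2 × 4.09 − 5.04 = 3.14
  upper = 2 × 4.09 − 3.62 = 4.56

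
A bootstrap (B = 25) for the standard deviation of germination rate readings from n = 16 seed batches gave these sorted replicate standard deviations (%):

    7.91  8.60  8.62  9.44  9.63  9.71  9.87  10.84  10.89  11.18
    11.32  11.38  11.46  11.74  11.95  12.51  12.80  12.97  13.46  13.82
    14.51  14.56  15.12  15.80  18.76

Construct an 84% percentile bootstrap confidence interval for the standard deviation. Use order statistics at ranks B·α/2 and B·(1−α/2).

α = 0.16; lower rank = 25 × 0.080 = 2; upper rank = 25 × 0.920 = 23.
The 2nd smallest replicate is 8.60; the 23rd is 15.12.

(8.60, 15.12)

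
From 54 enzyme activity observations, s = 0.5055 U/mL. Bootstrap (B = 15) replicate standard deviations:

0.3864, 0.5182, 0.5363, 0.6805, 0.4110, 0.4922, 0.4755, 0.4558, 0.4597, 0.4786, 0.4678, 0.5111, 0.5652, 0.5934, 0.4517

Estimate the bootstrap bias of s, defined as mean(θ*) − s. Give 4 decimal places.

mean(θ*) = (0.3864 + 0.5182 + 0.5363 + 0.6805 + 0.4110 + 0.4922 + 0.4755 + 0.4558 + 0.4597 + 0.4786 + 0.4678 + 0.5111 + 0.5652 + 0.5934 + 0.4517) / 15 = 0.49889
bias = 0.49889 − 0.5055

bias = −0.0066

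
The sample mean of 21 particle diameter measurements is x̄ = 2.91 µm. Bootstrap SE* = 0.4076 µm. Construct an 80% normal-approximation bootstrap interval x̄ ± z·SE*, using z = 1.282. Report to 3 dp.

(2.387, 3.433)

Margin = 1.282 × 0.4076 = 0.5225
Interval: 2.91 ± 0.5225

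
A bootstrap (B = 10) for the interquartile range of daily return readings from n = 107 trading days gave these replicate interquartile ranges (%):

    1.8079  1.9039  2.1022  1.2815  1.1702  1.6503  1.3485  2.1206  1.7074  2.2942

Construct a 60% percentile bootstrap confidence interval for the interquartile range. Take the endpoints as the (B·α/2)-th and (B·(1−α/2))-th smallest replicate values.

(1.2815, 2.1022)

Sorted replicates: 1.1702, 1.2815, 1.3485, 1.6503, 1.7074, 1.8079, 1.9039, 2.1022, 2.1206, 2.2942
α = 0.40; lower rank = 10 × 0.200 = 2; upper rank = 10 × 0.800 = 8.
The 2nd smallest replicate is 1.2815; the 8th is 2.1022.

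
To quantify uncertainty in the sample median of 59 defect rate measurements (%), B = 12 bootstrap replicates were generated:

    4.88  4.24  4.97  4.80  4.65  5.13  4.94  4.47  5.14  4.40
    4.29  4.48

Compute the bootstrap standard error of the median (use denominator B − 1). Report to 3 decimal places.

SE* = 0.320

Bootstrap SE is the standard deviation of the 12 replicate medians.
Mean of replicates: (4.88 + 4.24 + 4.97 + 4.80 + 4.65 + 5.13 + 4.94 + 4.47 + 5.14 + 4.40 + 4.29 + 4.48) / 12 = 56.3900 / 12 = 4.6992
Sum of squared deviations: (+0.1808)² + (−0.4592)² + (+0.2708)² + (+0.1008)² + (−0.0492)² + (+0.4308)² + (+0.2408)² + (−0.2292)² + (+0.4408)² + (−0.2992)² + (−0.4092)² + (−0.2192)² = 1.1249
Variance = 1.1249 / 11 = 0.1023
SE* = √0.1023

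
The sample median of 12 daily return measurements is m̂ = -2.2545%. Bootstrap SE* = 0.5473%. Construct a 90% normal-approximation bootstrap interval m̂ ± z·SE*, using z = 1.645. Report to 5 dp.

(-3.15481, -1.35419)

Margin = 1.645 × 0.5473 = 0.900309
Interval: -2.2545 ± 0.900309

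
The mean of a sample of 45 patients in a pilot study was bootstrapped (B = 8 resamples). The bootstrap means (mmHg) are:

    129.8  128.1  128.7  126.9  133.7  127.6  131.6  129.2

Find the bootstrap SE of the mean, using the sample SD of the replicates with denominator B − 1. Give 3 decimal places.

SE* = 2.242

Bootstrap SE is the standard deviation of the 8 replicate means.
Mean of replicates: (129.8 + 128.1 + 128.7 + 126.9 + 133.7 + 127.6 + 131.6 + 129.2) / 8 = 1035.6000 / 8 = 129.4500
Sum of squared deviations: (+0.3500)² + (−1.3500)² + (−0.7500)² + (−2.5500)² + (+4.2500)² + (−1.8500)² + (+2.1500)² + (−0.2500)² = 35.1800
Variance = 35.1800 / 7 = 5.0257
SE* = √5.0257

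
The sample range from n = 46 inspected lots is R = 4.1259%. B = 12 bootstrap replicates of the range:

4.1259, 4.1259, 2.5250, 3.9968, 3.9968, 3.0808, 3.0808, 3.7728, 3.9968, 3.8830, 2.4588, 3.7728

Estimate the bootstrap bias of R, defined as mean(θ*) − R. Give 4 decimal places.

bias = −0.5579

mean(θ*) = (4.1259 + 4.1259 + 2.5250 + 3.9968 + 3.9968 + 3.0808 + 3.0808 + 3.7728 + 3.9968 + 3.8830 + 2.4588 + 3.7728) / 12 = 3.56802
bias = 3.56802 − 4.1259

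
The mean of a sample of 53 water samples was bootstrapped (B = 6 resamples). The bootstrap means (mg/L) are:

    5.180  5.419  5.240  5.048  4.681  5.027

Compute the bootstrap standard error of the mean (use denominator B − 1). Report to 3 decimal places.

Bootstrap SE is the standard deviation of the 6 replicate means.
Mean of replicates: (5.180 + 5.419 + 5.240 + 5.048 + 4.681 + 5.027) / 6 = 30.5950 / 6 = 5.0992
Sum of squared deviations: (+0.0808)² + (+0.3198)² + (+0.1408)² + (−0.0512)² + (−0.4182)² + (−0.0722)² = 0.3114
Variance = 0.3114 / 5 = 0.0623
SE* = √0.0623

SE* = 0.250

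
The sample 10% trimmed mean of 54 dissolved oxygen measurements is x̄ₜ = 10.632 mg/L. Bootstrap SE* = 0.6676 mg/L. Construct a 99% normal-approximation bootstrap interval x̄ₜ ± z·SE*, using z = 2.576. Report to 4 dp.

(8.9123, 12.3517)

Margin = 2.576 × 0.6676 = 1.71974
Interval: 10.632 ± 1.71974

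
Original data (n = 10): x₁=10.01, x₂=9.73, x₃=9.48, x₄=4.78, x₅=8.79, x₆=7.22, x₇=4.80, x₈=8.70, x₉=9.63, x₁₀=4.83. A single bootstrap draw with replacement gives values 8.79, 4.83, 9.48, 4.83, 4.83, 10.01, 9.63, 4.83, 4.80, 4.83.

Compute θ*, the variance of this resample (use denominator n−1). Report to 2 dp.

Mean = 6.6860; sum of squared deviations = 52.7300
s² = 52.7300 / 9 = 5.8589

θ* = 5.86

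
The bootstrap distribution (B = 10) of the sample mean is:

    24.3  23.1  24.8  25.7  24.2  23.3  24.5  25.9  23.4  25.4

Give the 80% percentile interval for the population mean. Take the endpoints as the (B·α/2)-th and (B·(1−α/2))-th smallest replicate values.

Sorted replicates: 23.1, 23.3, 23.4, 24.2, 24.3, 24.5, 24.8, 25.4, 25.7, 25.9
α = 0.20; lower rank = 10 × 0.100 = 1; upper rank = 10 × 0.900 = 9.
The 1st smallest replicate is 23.1; the 9th is 25.7.

(23.1, 25.7)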